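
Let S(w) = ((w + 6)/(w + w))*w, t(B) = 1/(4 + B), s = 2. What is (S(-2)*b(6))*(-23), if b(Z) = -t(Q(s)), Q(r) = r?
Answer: 23/3 ≈ 7.6667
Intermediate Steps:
b(Z) = -1/6 (b(Z) = -1/(4 + 2) = -1/6)
S(w) = 3 + w/2 (S(w) = ((6 + w)/((2*w)))*w = ((6 + w)*(1/(2*w)))*w = ((6 + w)/(2*w))*w = 3 + w/2)
(S(-2)*b(6))*(-23) = ((3 + (1/2)*(-2))*(-1/6))*(-23) = ((3 - 1)*(-1/6))*(-23) = (2*(-1/6))*(-23) = -1/3*(-23) = 23/3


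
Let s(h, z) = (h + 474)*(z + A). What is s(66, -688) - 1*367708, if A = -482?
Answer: -999508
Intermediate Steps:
s(h, z) = (-482 + z)*(474 + h) (s(h, z) = (h + 474)*(z - 482) = (474 + h)*(-482 + z) = (-482 + z)*(474 + h))
s(66, -688) - 1*367708 = (-228468 - 482*66 + 474*(-688) + 66*(-688)) - 1*367708 = (-228468 - 31812 - 326112 - 45408) - 367708 = -631800 - 367708 = -999508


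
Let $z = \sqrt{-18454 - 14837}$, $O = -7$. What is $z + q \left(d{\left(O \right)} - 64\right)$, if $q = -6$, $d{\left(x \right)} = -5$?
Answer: $414 + 9 i \sqrt{411} \approx 414.0 + 182.46 i$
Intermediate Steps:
$z = 9 i \sqrt{411}$ ($z = \sqrt{-33291} = 9 i \sqrt{411} \approx 182.46 i$)
$z + q \left(d{\left(O \right)} - 64\right) = 9 i \sqrt{411} - 6 \left(-5 - 64\right) = 9 i \sqrt{411} - -414 = 9 i \sqrt{411} + 414 = 414 + 9 i \sqrt{411}$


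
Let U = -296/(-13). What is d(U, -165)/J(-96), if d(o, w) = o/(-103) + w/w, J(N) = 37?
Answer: 1043/49543 ≈ 0.021052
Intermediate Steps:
U = 296/13 (U = -296*(-1/13) = 296/13 ≈ 22.769)
d(o, w) = 1 - o/103 (d(o, w) = o*(-1/103) + 1 = -o/103 + 1 = 1 - o/103)
d(U, -165)/J(-96) = (1 - 1/103*296/13)/37 = (1 - 296/1339)*(1/37) = (1043/1339)*(1/37) = 1043/49543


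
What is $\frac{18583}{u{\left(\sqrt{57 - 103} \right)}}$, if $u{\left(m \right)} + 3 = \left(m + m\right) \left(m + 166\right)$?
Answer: $- \frac{1765385}{5079329} - \frac{6169556 i \sqrt{46}}{5079329} \approx -0.34756 - 8.2381 i$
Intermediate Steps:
$u{\left(m \right)} = -3 + 2 m \left(166 + m\right)$ ($u{\left(m \right)} = -3 + \left(m + m\right) \left(m + 166\right) = -3 + 2 m \left(166 + m\right)$)
$\frac{18583}{u{\left(\sqrt{57 - 103} \right)}} = \frac{18583}{-3 + 2 \left(\sqrt{57 - 103}\right)^{2} + 332 \sqrt{57 - 103}} = \frac{18583}{-3 + 2 \left(\sqrt{-46}\right)^{2} + 332 \sqrt{-46}} = \frac{18583}{-3 + 2 \left(i \sqrt{46}\right)^{2} + 332 i \sqrt{46}} = \frac{18583}{-3 + 2 \left(-46\right) + 332 i \sqrt{46}} = \frac{18583}{-3 - 92 + 332 i \sqrt{46}} = \frac{18583}{-95 + 332 i \sqrt{46}}$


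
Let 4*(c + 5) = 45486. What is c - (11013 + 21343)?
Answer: -41979/2 ≈ -20990.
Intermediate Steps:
c = 22733/2 (c = -5 + (¼)*45486 = -5 + 22743/2 = 22733/2 ≈ 11367.)
c - (11013 + 21343) = 22733/2 - (11013 + 21343) = 22733/2 - 1*32356 = 22733/2 - 32356 = -41979/2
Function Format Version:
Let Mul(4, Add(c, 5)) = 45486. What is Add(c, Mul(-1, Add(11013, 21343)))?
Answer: Rational(-41979, 2) ≈ -20990.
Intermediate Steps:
c = Rational(22733, 2) (c = Add(-5, Mul(Rational(1, 4), 45486)) = Add(-5, Rational(22743, 2)) = Rational(22733, 2) ≈ 11367.)
Add(c, Mul(-1, Add(11013, 21343))) = Add(Rational(22733, 2), Mul(-1, Add(11013, 21343))) = Add(Rational(22733, 2), Mul(-1, 32356)) = Add(Rational(22733, 2), -32356) = Rational(-41979, 2)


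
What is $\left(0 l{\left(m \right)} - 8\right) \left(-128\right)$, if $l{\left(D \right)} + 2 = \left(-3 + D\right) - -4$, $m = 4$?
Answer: $1024$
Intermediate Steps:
$l{\left(D \right)} = -1 + D$ ($l{\left(D \right)} = -2 + \left(\left(-3 + D\right) - -4\right) = -2 + \left(\left(-3 + D\right) + 4\right) = -2 + \left(1 + D\right) = -1 + D$)
$\left(0 l{\left(m \right)} - 8\right) \left(-128\right) = \left(0 \left(-1 + 4\right) - 8\right) \left(-128\right) = \left(0 \cdot 3 - 8\right) \left(-128\right) = \left(0 - 8\right) \left(-128\right) = \left(-8\right) \left(-128\right) = 1024$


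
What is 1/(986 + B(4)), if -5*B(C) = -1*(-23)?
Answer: 5/4907 ≈ 0.0010190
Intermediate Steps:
B(C) = -23/5 (B(C) = -(-1)*(-23)/5 = -⅕*23 = -23/5)
1/(986 + B(4)) = 1/(986 - 23/5) = 1/(4907/5) = 5/4907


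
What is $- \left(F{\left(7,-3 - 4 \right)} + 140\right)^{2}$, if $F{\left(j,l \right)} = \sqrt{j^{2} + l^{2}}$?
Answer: $-19698 - 1960 \sqrt{2} \approx -22470.0$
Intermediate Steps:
$- \left(F{\left(7,-3 - 4 \right)} + 140\right)^{2} = - \left(\sqrt{7^{2} + \left(-3 - 4\right)^{2}} + 140\right)^{2} = - \left(\sqrt{49 + \left(-3 - 4\right)^{2}} + 140\right)^{2} = - \left(\sqrt{49 + \left(-7\right)^{2}} + 140\right)^{2} = - \left(\sqrt{49 + 49} + 140\right)^{2} = - \left(\sqrt{98} + 140\right)^{2} = - \left(7 \sqrt{2} + 140\right)^{2} = - \left(140 + 7 \sqrt{2}\right)^{2}$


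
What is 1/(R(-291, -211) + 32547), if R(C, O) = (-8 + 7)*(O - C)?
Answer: 1/32467 ≈ 3.0801e-5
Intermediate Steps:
R(C, O) = C - O (R(C, O) = -(O - C) = C - O)
1/(R(-291, -211) + 32547) = 1/((-291 - 1*(-211)) + 32547) = 1/((-291 + 211) + 32547) = 1/(-80 + 32547) = 1/32467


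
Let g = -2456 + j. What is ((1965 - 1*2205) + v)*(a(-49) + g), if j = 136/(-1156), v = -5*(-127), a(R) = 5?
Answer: -16459255/17 ≈ -9.6819e+5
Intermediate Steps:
v = 635
j = -2/17 (j = 136*(-1/1156) = -2/17 ≈ -0.11765)
g = -41754/17 (g = -2456 - 2/17 = -41754/17 ≈ -2456.1)
((1965 - 1*2205) + v)*(a(-49) + g) = ((1965 - 1*2205) + 635)*(5 - 41754/17) = ((1965 - 2205) + 635)*(-41669/17) = (-240 + 635)*(-41669/17) = 395*(-41669/17) = -16459255/17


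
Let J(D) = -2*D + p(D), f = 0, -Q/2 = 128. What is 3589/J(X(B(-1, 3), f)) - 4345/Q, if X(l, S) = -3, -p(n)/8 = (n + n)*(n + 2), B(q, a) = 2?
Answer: -368147/5376 ≈ -68.480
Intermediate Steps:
Q = -256 (Q = -2*128 = -256)
p(n) = -16*n*(2 + n) (p(n) = -8*(n + n)*(n + 2) = -8*2*n*(2 + n) = -16*n*(2 + n))
J(D) = -2*D - 16*D*(2 + D)
3589/J(X(B(-1, 3), f)) - 4345/Q = 3589/((2*(-3)*(-17 - 8*(-3)))) - 4345/(-256) = 3589/((2*(-3)*(-17 + 24))) - 4345*(-1/256) = 3589/((2*(-3)*7)) + 4345/256 = 3589/(-42) + 4345/256 = 3589*(-1/42) + 4345/256 = -3589/42 + 4345/256 = -368147/5376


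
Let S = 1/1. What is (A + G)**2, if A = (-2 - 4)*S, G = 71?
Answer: 4225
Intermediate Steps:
S = 1 (S = 1*1 = 1)
A = -6 (A = (-2 - 4)*1 = -6*1 = -6)
(A + G)**2 = (-6 + 71)**2 = 65**2 = 4225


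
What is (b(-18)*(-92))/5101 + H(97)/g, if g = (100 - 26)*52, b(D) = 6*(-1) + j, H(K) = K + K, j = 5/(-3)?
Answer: 5555575/29442972 ≈ 0.18869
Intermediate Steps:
j = -5/3 (j = 5*(-1/3) = -5/3 ≈ -1.6667)
H(K) = 2*K
b(D) = -23/3 (b(D) = 6*(-1) - 5/3 = -6 - 5/3 = -23/3)
g = 3848 (g = 74*52 = 3848)
(b(-18)*(-92))/5101 + H(97)/g = -23/3*(-92)/5101 + (2*97)/3848 = (2116/3)*(1/5101) + 194*(1/3848) = 2116/15303 + 97/1924 = 5555575/29442972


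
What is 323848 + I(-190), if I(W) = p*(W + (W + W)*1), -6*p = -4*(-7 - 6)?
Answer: 328788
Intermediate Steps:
p = -26/3 (p = -(-2)*(-7 - 6)/3 = -(-2)*(-13)/3 = -⅙*52 = -26/3 ≈ -8.6667)
I(W) = -26*W (I(W) = -26*(W + (W + W)*1)/3 = -26*(W + (2*W)*1)/3 = -26*(W + 2*W)/3 = -26*W)
323848 + I(-190) = 323848 - 26*(-190) = 323848 + 4940 = 328788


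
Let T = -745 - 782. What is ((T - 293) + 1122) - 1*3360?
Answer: -4058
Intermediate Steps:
T = -1527
((T - 293) + 1122) - 1*3360 = ((-1527 - 293) + 1122) - 1*3360 = (-1820 + 1122) - 3360 = -698 - 3360 = -4058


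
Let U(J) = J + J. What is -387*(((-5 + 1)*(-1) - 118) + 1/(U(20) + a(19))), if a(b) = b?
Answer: 2602575/59 ≈ 44111.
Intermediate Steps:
U(J) = 2*J
-387*(((-5 + 1)*(-1) - 118) + 1/(U(20) + a(19))) = -387*(((-5 + 1)*(-1) - 118) + 1/(2*20 + 19)) = -387*((-4*(-1) - 118) + 1/(40 + 19)) = -387*((4 - 118) + 1/59) = -387*(-114 + 1/59) = -387*(-6725/59) = 2602575/59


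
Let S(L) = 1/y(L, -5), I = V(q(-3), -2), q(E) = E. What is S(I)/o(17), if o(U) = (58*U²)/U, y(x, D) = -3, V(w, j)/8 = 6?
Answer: -1/2958 ≈ -0.00033807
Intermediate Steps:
V(w, j) = 48 (V(w, j) = 8*6 = 48)
o(U) = 58*U
I = 48
S(L) = -⅓ (S(L) = 1/(-3) = -⅓)
S(I)/o(17) = -1/(3*(58*17)) = -⅓/986 = -⅓*1/986 = -1/2958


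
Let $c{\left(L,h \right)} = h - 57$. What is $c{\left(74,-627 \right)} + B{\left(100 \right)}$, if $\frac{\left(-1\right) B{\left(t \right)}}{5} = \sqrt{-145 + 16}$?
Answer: $-684 - 5 i \sqrt{129} \approx -684.0 - 56.789 i$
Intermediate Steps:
$c{\left(L,h \right)} = -57 + h$
$B{\left(t \right)} = - 5 i \sqrt{129}$ ($B{\left(t \right)} = - 5 \sqrt{-145 + 16} = - 5 \sqrt{-129} = - 5 i \sqrt{129}$)
$c{\left(74,-627 \right)} + B{\left(100 \right)} = \left(-57 - 627\right) - 5 i \sqrt{129} = -684 - 5 i \sqrt{129}$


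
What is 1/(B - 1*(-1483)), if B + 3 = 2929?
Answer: 1/4409 ≈ 0.00022681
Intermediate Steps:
B = 2926 (B = -3 + 2929 = 2926)
1/(B - 1*(-1483)) = 1/(2926 - 1*(-1483)) = 1/(2926 + 1483) = 1/4409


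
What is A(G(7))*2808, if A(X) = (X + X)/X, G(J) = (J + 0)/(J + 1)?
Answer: 5616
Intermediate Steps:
G(J) = J/(1 + J)
A(X) = 2 (A(X) = (2*X)/X = 2)
A(G(7))*2808 = 2*2808 = 5616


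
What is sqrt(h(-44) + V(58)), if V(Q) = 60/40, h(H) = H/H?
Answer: sqrt(10)/2 ≈ 1.5811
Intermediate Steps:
h(H) = 1
V(Q) = 3/2 (V(Q) = 60*(1/40) = 3/2)
sqrt(h(-44) + V(58)) = sqrt(1 + 3/2) = sqrt(5/2) = sqrt(10)/2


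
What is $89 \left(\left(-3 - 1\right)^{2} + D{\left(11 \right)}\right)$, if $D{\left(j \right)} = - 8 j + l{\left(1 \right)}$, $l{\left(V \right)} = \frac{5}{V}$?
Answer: $-5963$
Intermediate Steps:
$D{\left(j \right)} = 5 - 8 j$ ($D{\left(j \right)} = - 8 j + \frac{5}{1} = - 8 j + 5 \cdot 1 = - 8 j + 5 = 5 - 8 j$)
$89 \left(\left(-3 - 1\right)^{2} + D{\left(11 \right)}\right) = 89 \left(\left(-3 - 1\right)^{2} + \left(5 - 88\right)\right) = 89 \left(\left(-4\right)^{2} + \left(5 - 88\right)\right) = 89 \left(16 - 83\right) = 89 \left(-67\right) = -5963$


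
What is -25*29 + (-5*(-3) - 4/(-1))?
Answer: -706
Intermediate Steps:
-25*29 + (-5*(-3) - 4/(-1)) = -725 + (15 - 4*(-1)) = -725 + (15 + 4) = -725 + 19 = -706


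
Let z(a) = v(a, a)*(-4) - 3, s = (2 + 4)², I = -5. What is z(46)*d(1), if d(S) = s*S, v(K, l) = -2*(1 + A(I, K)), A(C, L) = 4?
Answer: 1332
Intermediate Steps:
s = 36 (s = 6² = 36)
v(K, l) = -10 (v(K, l) = -2*(1 + 4) = -2*5 = -10)
z(a) = 37 (z(a) = -10*(-4) - 3 = 40 - 3 = 37)
d(S) = 36*S
z(46)*d(1) = 37*(36*1) = 37*36 = 1332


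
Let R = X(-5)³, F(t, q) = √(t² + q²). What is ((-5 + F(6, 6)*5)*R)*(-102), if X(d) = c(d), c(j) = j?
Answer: -63750 + 382500*√2 ≈ 4.7719e+5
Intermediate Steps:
X(d) = d
F(t, q) = √(q² + t²)
R = -125 (R = (-5)³ = -125)
((-5 + F(6, 6)*5)*R)*(-102) = ((-5 + √(6² + 6²)*5)*(-125))*(-102) = ((-5 + √(36 + 36)*5)*(-125))*(-102) = ((-5 + √72*5)*(-125))*(-102) = ((-5 + (6*√2)*5)*(-125))*(-102) = ((-5 + 30*√2)*(-125))*(-102) = (625 - 3750*√2)*(-102) = -63750 + 382500*√2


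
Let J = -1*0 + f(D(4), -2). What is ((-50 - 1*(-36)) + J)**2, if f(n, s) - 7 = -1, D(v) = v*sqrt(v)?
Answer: 64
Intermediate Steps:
D(v) = v**(3/2)
f(n, s) = 6 (f(n, s) = 7 - 1 = 6)
J = 6 (J = -1*0 + 6 = 0 + 6 = 6)
((-50 - 1*(-36)) + J)**2 = ((-50 - 1*(-36)) + 6)**2 = ((-50 + 36) + 6)**2 = (-14 + 6)**2 = (-8)**2 = 64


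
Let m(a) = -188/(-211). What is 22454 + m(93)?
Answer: 4737982/211 ≈ 22455.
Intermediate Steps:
m(a) = 188/211 (m(a) = -188*(-1/211) = 188/211)
22454 + m(93) = 22454 + 188/211 = 4737982/211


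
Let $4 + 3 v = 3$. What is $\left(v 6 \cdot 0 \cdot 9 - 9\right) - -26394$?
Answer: $26385$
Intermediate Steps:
$v = - \frac{1}{3}$ ($v = - \frac{4}{3} + \frac{1}{3} \cdot 3 = - \frac{4}{3} + 1 = - \frac{1}{3} \approx -0.33333$)
$\left(v 6 \cdot 0 \cdot 9 - 9\right) - -26394 = \left(\left(- \frac{1}{3}\right) 6 \cdot 0 \cdot 9 - 9\right) - -26394 = \left(\left(-2\right) 0 \cdot 9 - 9\right) + 26394 = \left(0 \cdot 9 - 9\right) + 26394 = \left(0 - 9\right) + 26394 = -9 + 26394 = 26385$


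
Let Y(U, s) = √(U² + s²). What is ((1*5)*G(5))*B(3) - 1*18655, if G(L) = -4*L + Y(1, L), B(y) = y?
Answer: -18955 + 15*√26 ≈ -18879.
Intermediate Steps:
G(L) = √(1 + L²) - 4*L (G(L) = -4*L + √(1² + L²) = -4*L + √(1 + L²) = √(1 + L²) - 4*L)
((1*5)*G(5))*B(3) - 1*18655 = ((1*5)*(√(1 + 5²) - 4*5))*3 - 1*18655 = (5*(√(1 + 25) - 20))*3 - 18655 = (5*(√26 - 20))*3 - 18655 = (5*(-20 + √26))*3 - 18655 = (-100 + 5*√26)*3 - 18655 = (-300 + 15*√26) - 18655 = -18955 + 15*√26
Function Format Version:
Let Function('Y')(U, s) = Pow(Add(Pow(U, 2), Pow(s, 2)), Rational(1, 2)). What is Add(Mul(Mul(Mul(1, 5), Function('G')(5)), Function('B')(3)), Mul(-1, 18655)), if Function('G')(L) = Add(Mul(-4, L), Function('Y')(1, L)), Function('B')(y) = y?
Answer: Add(-18955, Mul(15, Pow(26, Rational(1, 2)))) ≈ -18879.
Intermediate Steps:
Function('G')(L) = Add(Pow(Add(1, Pow(L, 2)), Rational(1, 2)), Mul(-4, L)) (Function('G')(L) = Add(Mul(-4, L), Pow(Add(Pow(1, 2), Pow(L, 2)), Rational(1, 2))) = Add(Mul(-4, L), Pow(Add(1, Pow(L, 2)), Rational(1, 2))) = Add(Pow(Add(1, Pow(L, 2)), Rational(1, 2)), Mul(-4, L)))
Add(Mul(Mul(Mul(1, 5), Function('G')(5)), Function('B')(3)), Mul(-1, 18655)) = Add(Mul(Mul(Mul(1, 5), Add(Pow(Add(1, Pow(5, 2)), Rational(1, 2)), Mul(-4, 5))), 3), Mul(-1, 18655)) = Add(Mul(Mul(5, Add(Pow(Add(1, 25), Rational(1, 2)), -20)), 3), -18655) = Add(Mul(Mul(5, Add(Pow(26, Rational(1, 2)), -20)), 3), -18655) = Add(Mul(Mul(5, Add(-20, Pow(26, Rational(1, 2)))), 3), -18655) = Add(Mul(Add(-100, Mul(5, Pow(26, Rational(1, 2)))), 3), -18655) = Add(Add(-300, Mul(15, Pow(26, Rational(1, 2)))), -18655) = Add(-18955, Mul(15, Pow(26, Rational(1, 2))))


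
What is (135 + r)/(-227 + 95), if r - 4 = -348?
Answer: 19/12 ≈ 1.5833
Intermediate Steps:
r = -344 (r = 4 - 348 = -344)
(135 + r)/(-227 + 95) = (135 - 344)/(-227 + 95) = -209/(-132) = -209*(-1/132) = 19/12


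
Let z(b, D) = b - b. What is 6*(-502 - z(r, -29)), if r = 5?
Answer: -3012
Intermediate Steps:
z(b, D) = 0
6*(-502 - z(r, -29)) = 6*(-502 - 1*0) = 6*(-502 + 0) = 6*(-502) = -3012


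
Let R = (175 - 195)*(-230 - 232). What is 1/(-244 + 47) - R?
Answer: -1820281/197 ≈ -9240.0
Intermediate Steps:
R = 9240 (R = -20*(-462) = 9240)
1/(-244 + 47) - R = 1/(-244 + 47) - 1*9240 = 1/(-197) - 9240 = -1/197 - 9240 = -1820281/197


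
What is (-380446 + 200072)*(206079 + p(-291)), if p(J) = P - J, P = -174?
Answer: -37192397304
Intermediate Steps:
p(J) = -174 - J
(-380446 + 200072)*(206079 + p(-291)) = (-380446 + 200072)*(206079 + (-174 - 1*(-291))) = -180374*(206079 + (-174 + 291)) = -180374*(206079 + 117) = -180374*206196 = -37192397304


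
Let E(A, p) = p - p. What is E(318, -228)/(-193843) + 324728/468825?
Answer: 324728/468825 ≈ 0.69264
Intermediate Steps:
E(A, p) = 0
E(318, -228)/(-193843) + 324728/468825 = 0/(-193843) + 324728/468825 = 0*(-1/193843) + 324728*(1/468825) = 0 + 324728/468825 = 324728/468825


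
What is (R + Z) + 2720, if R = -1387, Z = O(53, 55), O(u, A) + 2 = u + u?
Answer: 1437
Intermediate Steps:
O(u, A) = -2 + 2*u (O(u, A) = -2 + (u + u) = -2 + 2*u)
Z = 104 (Z = -2 + 2*53 = -2 + 106 = 104)
(R + Z) + 2720 = (-1387 + 104) + 2720 = -1283 + 2720 = 1437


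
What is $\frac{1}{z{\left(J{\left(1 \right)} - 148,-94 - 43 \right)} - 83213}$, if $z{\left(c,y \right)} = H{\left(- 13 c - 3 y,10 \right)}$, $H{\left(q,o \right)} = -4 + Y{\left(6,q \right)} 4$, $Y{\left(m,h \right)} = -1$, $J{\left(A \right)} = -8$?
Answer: $- \frac{1}{83221} \approx -1.2016 \cdot 10^{-5}$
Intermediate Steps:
$H{\left(q,o \right)} = -8$ ($H{\left(q,o \right)} = -4 - 4 = -8$)
$z{\left(c,y \right)} = -8$
$\frac{1}{z{\left(J{\left(1 \right)} - 148,-94 - 43 \right)} - 83213} = \frac{1}{-8 - 83213} = \frac{1}{-83221} = - \frac{1}{83221}$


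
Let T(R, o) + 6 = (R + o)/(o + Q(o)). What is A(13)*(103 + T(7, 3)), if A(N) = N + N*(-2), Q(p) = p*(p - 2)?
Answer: -3848/3 ≈ -1282.7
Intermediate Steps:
Q(p) = p*(-2 + p)
T(R, o) = -6 + (R + o)/(o + o*(-2 + o))
A(N) = -N (A(N) = N - 2*N = -N)
A(13)*(103 + T(7, 3)) = (-1*13)*(103 + (7 - 6*3² + 7*3)/(3*(-1 + 3))) = -13*(103 + (⅓)*(7 - 6*9 + 21)/2) = -13*(103 + (⅓)*(½)*(7 - 54 + 21)) = -13*(103 + (⅓)*(½)*(-26)) = -13*(103 - 13/3) = -13*296/3 = -3848/3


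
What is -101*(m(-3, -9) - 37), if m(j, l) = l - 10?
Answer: 5656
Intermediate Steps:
m(j, l) = -10 + l
-101*(m(-3, -9) - 37) = -101*((-10 - 9) - 37) = -101*(-19 - 37) = -101*(-56) = 5656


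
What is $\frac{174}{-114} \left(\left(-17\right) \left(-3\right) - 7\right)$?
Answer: $- \frac{1276}{19} \approx -67.158$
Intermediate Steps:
$\frac{174}{-114} \left(\left(-17\right) \left(-3\right) - 7\right) = 174 \left(- \frac{1}{114}\right) \left(51 - 7\right) = \left(- \frac{29}{19}\right) 44 = - \frac{1276}{19}$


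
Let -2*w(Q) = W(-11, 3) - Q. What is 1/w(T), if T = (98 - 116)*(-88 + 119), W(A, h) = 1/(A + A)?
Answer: -44/12275 ≈ -0.0035845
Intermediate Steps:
W(A, h) = 1/(2*A)
T = -558 (T = -18*31 = -558)
w(Q) = 1/44 + Q/2 (w(Q) = -((½)/(-11) - Q)/2 = -((½)*(-1/11) - Q)/2 = -(-1/22 - Q)/2 = 1/44 + Q/2)
1/w(T) = 1/(1/44 + (½)*(-558)) = 1/(1/44 - 279) = 1/(-12275/44) = -44/12275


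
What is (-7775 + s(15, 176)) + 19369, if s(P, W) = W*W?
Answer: 42570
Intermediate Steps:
s(P, W) = W²
(-7775 + s(15, 176)) + 19369 = (-7775 + 176²) + 19369 = (-7775 + 30976) + 19369 = 23201 + 19369 = 42570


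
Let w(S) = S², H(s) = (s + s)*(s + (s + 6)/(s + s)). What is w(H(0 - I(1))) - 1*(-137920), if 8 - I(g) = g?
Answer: 147329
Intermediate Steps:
I(g) = 8 - g
H(s) = 2*s*(s + (6 + s)/(2*s)) (H(s) = (2*s)*(s + (6 + s)/((2*s))) = (2*s)*(s + (6 + s)*(1/(2*s))) = (2*s)*(s + (6 + s)/(2*s)) = 2*s*(s + (6 + s)/(2*s)))
w(H(0 - I(1))) - 1*(-137920) = (6 + (0 - (8 - 1*1)) + 2*(0 - (8 - 1*1))²)² - 1*(-137920) = (6 + (0 - (8 - 1)) + 2*(0 - (8 - 1))²)² + 137920 = (6 + (0 - 1*7) + 2*(0 - 1*7)²)² + 137920 = (6 + (0 - 7) + 2*(0 - 7)²)² + 137920 = (6 - 7 + 2*(-7)²)² + 137920 = (6 - 7 + 2*49)² + 137920 = (6 - 7 + 98)² + 137920 = 97² + 137920 = 9409 + 137920 = 147329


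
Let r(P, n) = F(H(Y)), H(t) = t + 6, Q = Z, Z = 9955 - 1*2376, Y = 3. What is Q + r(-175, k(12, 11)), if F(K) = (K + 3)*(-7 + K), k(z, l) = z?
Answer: 7603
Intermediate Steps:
Z = 7579 (Z = 9955 - 2376 = 7579)
Q = 7579
H(t) = 6 + t
F(K) = (-7 + K)*(3 + K) (F(K) = (3 + K)*(-7 + K) = (-7 + K)*(3 + K))
r(P, n) = 24 (r(P, n) = -21 + (6 + 3)**2 - 4*(6 + 3) = -21 + 9**2 - 4*9 = -21 + 81 - 36 = 24)
Q + r(-175, k(12, 11)) = 7579 + 24 = 7603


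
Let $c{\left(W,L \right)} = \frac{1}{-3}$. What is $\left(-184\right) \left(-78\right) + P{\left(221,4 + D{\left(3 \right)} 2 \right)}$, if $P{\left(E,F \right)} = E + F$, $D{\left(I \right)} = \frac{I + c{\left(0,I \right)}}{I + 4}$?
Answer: $\frac{306133}{21} \approx 14578.0$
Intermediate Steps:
$c{\left(W,L \right)} = - \frac{1}{3}$
$D{\left(I \right)} = \frac{- \frac{1}{3} + I}{4 + I}$ ($D{\left(I \right)} = \frac{I - \frac{1}{3}}{I + 4} = \frac{- \frac{1}{3} + I}{4 + I}$)
$\left(-184\right) \left(-78\right) + P{\left(221,4 + D{\left(3 \right)} 2 \right)} = \left(-184\right) \left(-78\right) + \left(221 + \left(4 + \frac{- \frac{1}{3} + 3}{4 + 3} \cdot 2\right)\right) = 14352 + \left(221 + \left(4 + \frac{1}{7} \cdot \frac{8}{3} \cdot 2\right)\right) = 14352 + \left(221 + \left(4 + \frac{8}{21} \cdot 2\right)\right) = 14352 + \left(221 + \left(4 + \frac{16}{21}\right)\right) = 14352 + \left(221 + \frac{100}{21}\right) = 14352 + \frac{4741}{21} = \frac{306133}{21}$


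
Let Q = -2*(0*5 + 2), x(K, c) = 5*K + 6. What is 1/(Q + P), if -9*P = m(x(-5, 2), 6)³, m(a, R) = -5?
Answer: 9/89 ≈ 0.10112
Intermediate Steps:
x(K, c) = 6 + 5*K
Q = -4 (Q = -2*(0 + 2) = -2*2 = -4)
P = 125/9 (P = -⅑*(-5)³ = -⅑*(-125) = 125/9 ≈ 13.889)
1/(Q + P) = 1/(-4 + 125/9) = 1/(89/9) = 9/89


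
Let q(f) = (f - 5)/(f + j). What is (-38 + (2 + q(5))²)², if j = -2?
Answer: 1156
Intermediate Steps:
q(f) = (-5 + f)/(-2 + f) (q(f) = (f - 5)/(f - 2) = (-5 + f)/(-2 + f))
(-38 + (2 + q(5))²)² = (-38 + (2 + (-5 + 5)/(-2 + 5))²)² = (-38 + (2 + 0/3)²)² = (-38 + (2 + (⅓)*0)²)² = (-38 + (2 + 0)²)² = (-38 + 2²)² = (-38 + 4)² = (-34)² = 1156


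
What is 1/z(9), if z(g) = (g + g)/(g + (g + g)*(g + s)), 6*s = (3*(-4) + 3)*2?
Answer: 13/2 ≈ 6.5000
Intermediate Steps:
s = -3 (s = ((3*(-4) + 3)*2)/6 = ((-12 + 3)*2)/6 = (-9*2)/6 = (1/6)*(-18) = -3)
z(g) = 2*g/(g + 2*g*(-3 + g)) (z(g) = (g + g)/(g + (g + g)*(g - 3)) = (2*g)/(g + (2*g)*(-3 + g)) = (2*g)/(g + 2*g*(-3 + g)) = 2*g/(g + 2*g*(-3 + g)))
1/z(9) = 1/(2/(-5 + 2*9)) = 1/(2/(-5 + 18)) = 1/(2/13) = 13/2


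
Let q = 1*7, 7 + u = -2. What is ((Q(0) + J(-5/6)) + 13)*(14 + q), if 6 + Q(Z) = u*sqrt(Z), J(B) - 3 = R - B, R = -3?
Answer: 329/2 ≈ 164.50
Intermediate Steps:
u = -9 (u = -7 - 2 = -9)
q = 7
J(B) = -B (J(B) = 3 + (-3 - B) = -B)
Q(Z) = -6 - 9*sqrt(Z)
((Q(0) + J(-5/6)) + 13)*(14 + q) = (((-6 - 9*sqrt(0)) - (-5)/6) + 13)*(14 + 7) = (((-6 - 9*0) - (-5)/6) + 13)*21 = (((-6 + 0) - 1*(-5/6)) + 13)*21 = ((-6 + 5/6) + 13)*21 = (-31/6 + 13)*21 = (47/6)*21 = 329/2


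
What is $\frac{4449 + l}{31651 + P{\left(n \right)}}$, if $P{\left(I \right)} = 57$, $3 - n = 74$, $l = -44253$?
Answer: $- \frac{9951}{7927} \approx -1.2553$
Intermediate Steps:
$n = -71$ ($n = 3 - 74 = -71$)
$\frac{4449 + l}{31651 + P{\left(n \right)}} = \frac{4449 - 44253}{31651 + 57} = - \frac{39804}{31708} = \left(-39804\right) \frac{1}{31708} = - \frac{9951}{7927}$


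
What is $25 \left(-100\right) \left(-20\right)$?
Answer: $50000$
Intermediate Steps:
$25 \left(-100\right) \left(-20\right) = \left(-2500\right) \left(-20\right) = 50000$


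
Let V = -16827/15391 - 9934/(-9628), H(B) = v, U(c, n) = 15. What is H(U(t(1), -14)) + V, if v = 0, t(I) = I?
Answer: -4558081/74092274 ≈ -0.061519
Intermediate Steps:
H(B) = 0
V = -4558081/74092274 (V = -16827*1/15391 - 9934*(-1/9628) = -16827/15391 + 4967/4814 = -4558081/74092274 ≈ -0.061519)
H(U(t(1), -14)) + V = 0 - 4558081/74092274 = -4558081/74092274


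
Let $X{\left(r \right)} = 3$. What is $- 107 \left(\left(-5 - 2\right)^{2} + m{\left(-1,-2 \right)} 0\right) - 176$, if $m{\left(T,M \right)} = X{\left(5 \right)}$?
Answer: $-5419$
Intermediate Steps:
$m{\left(T,M \right)} = 3$
$- 107 \left(\left(-5 - 2\right)^{2} + m{\left(-1,-2 \right)} 0\right) - 176 = - 107 \left(\left(-5 - 2\right)^{2} + 3 \cdot 0\right) - 176 = - 107 \left(\left(-7\right)^{2} + 0\right) - 176 = - 107 \left(49 + 0\right) - 176 = \left(-107\right) 49 - 176 = -5243 - 176 = -5419$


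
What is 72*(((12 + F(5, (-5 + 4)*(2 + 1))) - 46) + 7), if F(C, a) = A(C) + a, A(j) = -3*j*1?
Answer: -3240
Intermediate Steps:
A(j) = -3*j
F(C, a) = a - 3*C (F(C, a) = -3*C + a = a - 3*C)
72*(((12 + F(5, (-5 + 4)*(2 + 1))) - 46) + 7) = 72*(((12 + ((-5 + 4)*(2 + 1) - 3*5)) - 46) + 7) = 72*(((12 + (-1*3 - 15)) - 46) + 7) = 72*(((12 + (-3 - 15)) - 46) + 7) = 72*(((12 - 18) - 46) + 7) = 72*((-6 - 46) + 7) = 72*(-52 + 7) = 72*(-45) = -3240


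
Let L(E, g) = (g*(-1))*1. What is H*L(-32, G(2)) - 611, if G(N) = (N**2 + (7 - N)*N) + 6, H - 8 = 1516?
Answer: -31091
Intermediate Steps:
H = 1524 (H = 8 + 1516 = 1524)
G(N) = 6 + N**2 + N*(7 - N) (G(N) = (N**2 + N*(7 - N)) + 6 = 6 + N**2 + N*(7 - N))
L(E, g) = -g (L(E, g) = -g*1 = -g)
H*L(-32, G(2)) - 611 = 1524*(-(6 + 7*2)) - 611 = 1524*(-(6 + 14)) - 611 = 1524*(-1*20) - 611 = 1524*(-20) - 611 = -30480 - 611 = -31091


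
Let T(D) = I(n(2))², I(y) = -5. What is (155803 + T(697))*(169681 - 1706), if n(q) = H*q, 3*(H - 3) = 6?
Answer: 26175208300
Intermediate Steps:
H = 5 (H = 3 + (⅓)*6 = 3 + 2 = 5)
n(q) = 5*q
T(D) = 25 (T(D) = (-5)² = 25)
(155803 + T(697))*(169681 - 1706) = (155803 + 25)*(169681 - 1706) = 155828*167975 = 26175208300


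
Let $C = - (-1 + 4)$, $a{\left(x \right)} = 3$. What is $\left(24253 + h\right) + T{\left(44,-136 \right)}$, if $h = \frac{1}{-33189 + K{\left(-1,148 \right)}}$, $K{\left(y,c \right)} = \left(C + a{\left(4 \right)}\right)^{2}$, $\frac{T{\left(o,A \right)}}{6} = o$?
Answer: $\frac{813694712}{33189} \approx 24517.0$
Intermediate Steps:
$T{\left(o,A \right)} = 6 o$
$C = -3$ ($C = \left(-1\right) 3 = -3$)
$K{\left(y,c \right)} = 0$ ($K{\left(y,c \right)} = \left(-3 + 3\right)^{2} = 0^{2} = 0$)
$h = - \frac{1}{33189}$ ($h = \frac{1}{-33189 + 0} = \frac{1}{-33189} = - \frac{1}{33189} \approx -3.013 \cdot 10^{-5}$)
$\left(24253 + h\right) + T{\left(44,-136 \right)} = \left(24253 - \frac{1}{33189}\right) + 6 \cdot 44 = \frac{804932816}{33189} + 264 = \frac{813694712}{33189}$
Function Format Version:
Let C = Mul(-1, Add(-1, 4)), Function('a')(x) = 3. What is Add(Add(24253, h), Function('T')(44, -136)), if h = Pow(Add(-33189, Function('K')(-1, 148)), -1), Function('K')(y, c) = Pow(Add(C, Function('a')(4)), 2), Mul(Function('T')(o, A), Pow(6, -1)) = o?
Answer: Rational(813694712, 33189) ≈ 24517.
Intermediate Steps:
Function('T')(o, A) = Mul(6, o)
C = -3 (C = Mul(-1, 3) = -3)
Function('K')(y, c) = 0 (Function('K')(y, c) = Pow(Add(-3, 3), 2) = Pow(0, 2) = 0)
h = Rational(-1, 33189) (h = Pow(Add(-33189, 0), -1) = Pow(-33189, -1) = Rational(-1, 33189) ≈ -3.0130e-5)
Add(Add(24253, h), Function('T')(44, -136)) = Add(Add(24253, Rational(-1, 33189)), Mul(6, 44)) = Add(Rational(804932816, 33189), 264) = Rational(813694712, 33189)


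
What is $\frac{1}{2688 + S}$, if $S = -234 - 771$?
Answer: $\frac{1}{1683} \approx 0.00059418$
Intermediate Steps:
$S = -1005$ ($S = -234 - 771 = -1005$)
$\frac{1}{2688 + S} = \frac{1}{2688 - 1005} = \frac{1}{1683}$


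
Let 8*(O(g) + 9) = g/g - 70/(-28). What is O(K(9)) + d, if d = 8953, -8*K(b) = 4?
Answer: 143111/16 ≈ 8944.4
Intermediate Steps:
K(b) = -½ (K(b) = -⅛*4 = -½)
O(g) = -137/16 (O(g) = -9 + (g/g - 70/(-28))/8 = -9 + (1 - 70*(-1/28))/8 = -9 + (1 + 5/2)/8 = -9 + (⅛)*(7/2) = -9 + 7/16 = -137/16)
O(K(9)) + d = -137/16 + 8953 = 143111/16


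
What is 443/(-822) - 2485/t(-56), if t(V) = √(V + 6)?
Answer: -443/822 + 497*I*√2/2 ≈ -0.53893 + 351.43*I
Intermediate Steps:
t(V) = √(6 + V)
443/(-822) - 2485/t(-56) = 443/(-822) - 2485/√(6 - 56) = 443*(-1/822) - 2485*(-I*√2/10) = -443/822 - 2485*(-I*√2/10) = -443/822 - (-497)*I*√2/2 = -443/822 + 497*I*√2/2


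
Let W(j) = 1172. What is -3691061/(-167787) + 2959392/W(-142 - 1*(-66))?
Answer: 125218357249/49161591 ≈ 2547.1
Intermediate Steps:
-3691061/(-167787) + 2959392/W(-142 - 1*(-66)) = -3691061/(-167787) + 2959392/1172 = -3691061*(-1/167787) + 2959392*(1/1172) = 3691061/167787 + 739848/293 = 125218357249/49161591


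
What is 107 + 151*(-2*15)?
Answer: -4423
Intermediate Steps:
107 + 151*(-2*15) = 107 + 151*(-30) = 107 - 4530 = -4423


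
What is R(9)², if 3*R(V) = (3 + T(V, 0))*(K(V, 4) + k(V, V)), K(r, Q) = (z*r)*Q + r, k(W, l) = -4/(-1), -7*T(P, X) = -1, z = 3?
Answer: 7086244/441 ≈ 16069.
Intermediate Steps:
T(P, X) = ⅐ (T(P, X) = -⅐*(-1) = ⅐)
k(W, l) = 4 (k(W, l) = -4*(-1) = 4)
K(r, Q) = r + 3*Q*r (K(r, Q) = (3*r)*Q + r = 3*Q*r + r = r + 3*Q*r)
R(V) = 88/21 + 286*V/21 (R(V) = ((3 + ⅐)*(V*(1 + 3*4) + 4))/3 = (22*(V*(1 + 12) + 4)/7)/3 = (22*(V*13 + 4)/7)/3 = (22*(13*V + 4)/7)/3 = (22*(4 + 13*V)/7)/3 = (88/7 + 286*V/7)/3 = 88/21 + 286*V/21)
R(9)² = (88/21 + (286/21)*9)² = (88/21 + 858/7)² = (2662/21)² = 7086244/441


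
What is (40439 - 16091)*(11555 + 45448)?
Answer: 1387909044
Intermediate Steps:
(40439 - 16091)*(11555 + 45448) = 24348*57003 = 1387909044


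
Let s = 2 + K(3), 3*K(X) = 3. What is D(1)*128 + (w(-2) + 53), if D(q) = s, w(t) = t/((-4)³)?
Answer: 13985/32 ≈ 437.03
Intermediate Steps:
K(X) = 1 (K(X) = (⅓)*3 = 1)
w(t) = -t/64 (w(t) = t/(-64) = t*(-1/64) = -t/64)
s = 3 (s = 2 + 1 = 3)
D(q) = 3
D(1)*128 + (w(-2) + 53) = 3*128 + (-1/64*(-2) + 53) = 384 + (1/32 + 53) = 384 + 1697/32 = 13985/32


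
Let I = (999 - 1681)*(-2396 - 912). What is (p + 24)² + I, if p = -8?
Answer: 2256312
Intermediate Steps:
I = 2256056 (I = -682*(-3308) = 2256056)
(p + 24)² + I = (-8 + 24)² + 2256056 = 16² + 2256056 = 256 + 2256056 = 2256312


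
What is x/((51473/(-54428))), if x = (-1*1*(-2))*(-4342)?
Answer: 472652752/51473 ≈ 9182.5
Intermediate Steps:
x = -8684 (x = -1*(-2)*(-4342) = 2*(-4342) = -8684)
x/((51473/(-54428))) = -8684/(51473/(-54428)) = -8684/(51473*(-1/54428)) = -8684/(-51473/54428) = -8684*(-54428/51473) = 472652752/51473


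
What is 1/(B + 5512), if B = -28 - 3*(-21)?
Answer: 1/5547 ≈ 0.00018028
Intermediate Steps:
B = 35 (B = -28 + 63 = 35)
1/(B + 5512) = 1/(35 + 5512) = 1/5547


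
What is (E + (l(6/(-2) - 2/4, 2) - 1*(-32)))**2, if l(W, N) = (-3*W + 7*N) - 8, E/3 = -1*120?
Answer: 388129/4 ≈ 97032.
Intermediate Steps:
E = -360 (E = 3*(-1*120) = 3*(-120) = -360)
l(W, N) = -8 - 3*W + 7*N
(E + (l(6/(-2) - 2/4, 2) - 1*(-32)))**2 = (-360 + ((-8 - 3*(6/(-2) - 2/4) + 7*2) - 1*(-32)))**2 = (-360 + ((-8 - 3*(6*(-1/2) - 2*1/4) + 14) + 32))**2 = (-360 + ((-8 - 3*(-3 - 1/2) + 14) + 32))**2 = (-360 + ((-8 - 3*(-7/2) + 14) + 32))**2 = (-360 + ((-8 + 21/2 + 14) + 32))**2 = (-360 + (33/2 + 32))**2 = (-360 + 97/2)**2 = (-623/2)**2 = 388129/4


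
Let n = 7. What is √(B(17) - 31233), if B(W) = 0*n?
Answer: I*√31233 ≈ 176.73*I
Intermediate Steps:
B(W) = 0 (B(W) = 0*7 = 0)
√(B(17) - 31233) = √(0 - 31233) = √(-31233) = I*√31233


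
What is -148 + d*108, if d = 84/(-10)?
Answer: -5276/5 ≈ -1055.2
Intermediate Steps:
d = -42/5 (d = 84*(-⅒) = -42/5 ≈ -8.4000)
-148 + d*108 = -148 - 42/5*108 = -148 - 4536/5 = -5276/5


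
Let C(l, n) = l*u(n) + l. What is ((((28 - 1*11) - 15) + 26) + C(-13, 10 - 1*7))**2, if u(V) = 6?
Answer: 3969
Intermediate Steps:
C(l, n) = 7*l (C(l, n) = l*6 + l = 6*l + l = 7*l)
((((28 - 1*11) - 15) + 26) + C(-13, 10 - 1*7))**2 = ((((28 - 1*11) - 15) + 26) + 7*(-13))**2 = ((((28 - 11) - 15) + 26) - 91)**2 = (((17 - 15) + 26) - 91)**2 = ((2 + 26) - 91)**2 = (28 - 91)**2 = (-63)**2 = 3969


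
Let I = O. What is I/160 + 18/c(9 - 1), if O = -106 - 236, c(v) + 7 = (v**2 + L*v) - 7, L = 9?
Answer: -9711/4880 ≈ -1.9900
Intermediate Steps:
c(v) = -14 + v**2 + 9*v (c(v) = -7 + ((v**2 + 9*v) - 7) = -7 + (-7 + v**2 + 9*v) = -14 + v**2 + 9*v)
O = -342
I = -342
I/160 + 18/c(9 - 1) = -342/160 + 18/(-14 + (9 - 1)**2 + 9*(9 - 1)) = -342*1/160 + 18/(-14 + 8**2 + 9*8) = -171/80 + 18/(-14 + 64 + 72) = -171/80 + 18/122 = -171/80 + 18*(1/122) = -171/80 + 9/61 = -9711/4880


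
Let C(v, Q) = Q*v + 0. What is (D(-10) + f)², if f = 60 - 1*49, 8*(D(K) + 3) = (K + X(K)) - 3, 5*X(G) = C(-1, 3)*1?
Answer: 3969/100 ≈ 39.690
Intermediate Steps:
C(v, Q) = Q*v
X(G) = -⅗ (X(G) = ((3*(-1))*1)/5 = (-3*1)/5 = (⅕)*(-3) = -⅗)
D(K) = -69/20 + K/8 (D(K) = -3 + ((K - ⅗) - 3)/8 = -3 + ((-⅗ + K) - 3)/8 = -3 + (-18/5 + K)/8 = -3 + (-9/20 + K/8) = -69/20 + K/8)
f = 11 (f = 60 - 49 = 11)
(D(-10) + f)² = ((-69/20 + (⅛)*(-10)) + 11)² = ((-69/20 - 5/4) + 11)² = (-47/10 + 11)² = (63/10)² = 3969/100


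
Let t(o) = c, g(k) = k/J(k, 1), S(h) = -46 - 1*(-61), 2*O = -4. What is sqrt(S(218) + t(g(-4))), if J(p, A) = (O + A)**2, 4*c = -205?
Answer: I*sqrt(145)/2 ≈ 6.0208*I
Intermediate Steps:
O = -2 (O = (1/2)*(-4) = -2)
c = -205/4 (c = (1/4)*(-205) = -205/4 ≈ -51.250)
J(p, A) = (-2 + A)**2
S(h) = 15 (S(h) = -46 + 61 = 15)
g(k) = k (g(k) = k/((-2 + 1)**2) = k/((-1)**2) = k/1 = k*1 = k)
t(o) = -205/4
sqrt(S(218) + t(g(-4))) = sqrt(15 - 205/4) = sqrt(-145/4) = I*sqrt(145)/2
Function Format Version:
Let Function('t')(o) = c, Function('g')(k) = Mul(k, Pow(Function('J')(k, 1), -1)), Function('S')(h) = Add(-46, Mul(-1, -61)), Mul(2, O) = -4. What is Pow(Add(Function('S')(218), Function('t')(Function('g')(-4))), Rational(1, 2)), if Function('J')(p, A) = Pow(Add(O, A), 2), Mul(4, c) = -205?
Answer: Mul(Rational(1, 2), I, Pow(145, Rational(1, 2))) ≈ Mul(6.0208, I)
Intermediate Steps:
O = -2 (O = Mul(Rational(1, 2), -4) = -2)
c = Rational(-205, 4) (c = Mul(Rational(1, 4), -205) = Rational(-205, 4) ≈ -51.250)
Function('J')(p, A) = Pow(Add(-2, A), 2)
Function('S')(h) = 15 (Function('S')(h) = Add(-46, 61) = 15)
Function('g')(k) = k (Function('g')(k) = Mul(k, Pow(Pow(Add(-2, 1), 2), -1)) = Mul(k, Pow(Pow(-1, 2), -1)) = Mul(k, Pow(1, -1)) = Mul(k, 1) = k)
Function('t')(o) = Rational(-205, 4)
Pow(Add(Function('S')(218), Function('t')(Function('g')(-4))), Rational(1, 2)) = Pow(Add(15, Rational(-205, 4)), Rational(1, 2)) = Pow(Rational(-145, 4), Rational(1, 2)) = Mul(Rational(1, 2), I, Pow(145, Rational(1, 2)))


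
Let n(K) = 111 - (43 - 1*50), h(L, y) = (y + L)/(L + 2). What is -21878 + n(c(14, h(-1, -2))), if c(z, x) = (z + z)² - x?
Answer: -21760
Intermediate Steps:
h(L, y) = (L + y)/(2 + L)
c(z, x) = -x + 4*z² (c(z, x) = (2*z)² - x = 4*z² - x = -x + 4*z²)
n(K) = 118 (n(K) = 111 - (43 - 50) = 111 - 1*(-7) = 111 + 7 = 118)
-21878 + n(c(14, h(-1, -2))) = -21878 + 118 = -21760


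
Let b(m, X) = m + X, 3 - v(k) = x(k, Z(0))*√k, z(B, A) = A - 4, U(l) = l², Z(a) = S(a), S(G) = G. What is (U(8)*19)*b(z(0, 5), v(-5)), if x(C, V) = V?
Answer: 4864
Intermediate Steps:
Z(a) = a
z(B, A) = -4 + A
v(k) = 3 (v(k) = 3 - 0*√k = 3 - 1*0 = 3 + 0 = 3)
b(m, X) = X + m
(U(8)*19)*b(z(0, 5), v(-5)) = (8²*19)*(3 + (-4 + 5)) = (64*19)*(3 + 1) = 1216*4 = 4864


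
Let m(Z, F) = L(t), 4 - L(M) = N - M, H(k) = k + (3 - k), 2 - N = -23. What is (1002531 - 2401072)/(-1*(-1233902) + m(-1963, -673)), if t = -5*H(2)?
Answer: -1398541/1233866 ≈ -1.1335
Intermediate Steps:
N = 25 (N = 2 - 1*(-23) = 2 + 23 = 25)
H(k) = 3
t = -15 (t = -5*3 = -15)
L(M) = -21 + M (L(M) = 4 - (25 - M) = 4 + (-25 + M) = -21 + M)
m(Z, F) = -36 (m(Z, F) = -21 - 15 = -36)
(1002531 - 2401072)/(-1*(-1233902) + m(-1963, -673)) = (1002531 - 2401072)/(-1*(-1233902) - 36) = -1398541/(1233902 - 36) = -1398541/1233866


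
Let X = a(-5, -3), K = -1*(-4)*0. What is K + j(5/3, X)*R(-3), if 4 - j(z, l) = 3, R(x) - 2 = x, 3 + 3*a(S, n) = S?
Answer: -1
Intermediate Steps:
a(S, n) = -1 + S/3
R(x) = 2 + x
K = 0 (K = 4*0 = 0)
X = -8/3 (X = -1 + (⅓)*(-5) = -1 - 5/3 = -8/3 ≈ -2.6667)
j(z, l) = 1 (j(z, l) = 4 - 1*3 = 4 - 3 = 1)
K + j(5/3, X)*R(-3) = 0 + 1*(2 - 3) = 0 + 1*(-1) = 0 - 1 = -1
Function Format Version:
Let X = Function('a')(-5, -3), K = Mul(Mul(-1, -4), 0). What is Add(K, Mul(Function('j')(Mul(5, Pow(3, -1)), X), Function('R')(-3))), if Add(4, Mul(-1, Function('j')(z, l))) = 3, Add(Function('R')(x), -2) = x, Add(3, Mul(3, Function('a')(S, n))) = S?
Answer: -1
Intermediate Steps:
Function('a')(S, n) = Add(-1, Mul(Rational(1, 3), S))
Function('R')(x) = Add(2, x)
K = 0 (K = Mul(4, 0) = 0)
X = Rational(-8, 3) (X = Add(-1, Mul(Rational(1, 3), -5)) = Add(-1, Rational(-5, 3)) = Rational(-8, 3) ≈ -2.6667)
Function('j')(z, l) = 1 (Function('j')(z, l) = Add(4, Mul(-1, 3)) = Add(4, -3) = 1)
Add(K, Mul(Function('j')(Mul(5, Pow(3, -1)), X), Function('R')(-3))) = Add(0, Mul(1, Add(2, -3))) = Add(0, Mul(1, -1)) = Add(0, -1) = -1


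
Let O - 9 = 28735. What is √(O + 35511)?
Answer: √64255 ≈ 253.49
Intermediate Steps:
O = 28744 (O = 9 + 28735 = 28744)
√(O + 35511) = √(28744 + 35511) = √64255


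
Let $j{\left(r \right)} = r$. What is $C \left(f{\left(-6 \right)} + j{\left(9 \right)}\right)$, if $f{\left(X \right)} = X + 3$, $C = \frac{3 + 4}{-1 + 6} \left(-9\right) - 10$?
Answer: $- \frac{678}{5} \approx -135.6$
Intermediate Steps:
$C = - \frac{113}{5}$ ($C = \frac{7}{5} \left(-9\right) - 10 = - \frac{63}{5} - 10 = - \frac{113}{5} \approx -22.6$)
$f{\left(X \right)} = 3 + X$
$C \left(f{\left(-6 \right)} + j{\left(9 \right)}\right) = - \frac{113 \left(\left(3 - 6\right) + 9\right)}{5} = - \frac{113 \left(-3 + 9\right)}{5} = \left(- \frac{113}{5}\right) 6 = - \frac{678}{5}$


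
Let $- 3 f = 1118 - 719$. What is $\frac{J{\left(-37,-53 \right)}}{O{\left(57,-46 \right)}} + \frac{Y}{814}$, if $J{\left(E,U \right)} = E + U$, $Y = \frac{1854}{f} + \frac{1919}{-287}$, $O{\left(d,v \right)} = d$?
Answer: $- \frac{647365}{403522} \approx -1.6043$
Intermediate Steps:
$f = -133$ ($f = - \frac{1118 - 719}{3} = \left(- \frac{1}{3}\right) 399 = -133$)
$Y = - \frac{112475}{5453}$ ($Y = \frac{1854}{-133} + \frac{1919}{-287} = 1854 \left(- \frac{1}{133}\right) + 1919 \left(- \frac{1}{287}\right) = - \frac{1854}{133} - \frac{1919}{287} = - \frac{112475}{5453} \approx -20.626$)
$\frac{J{\left(-37,-53 \right)}}{O{\left(57,-46 \right)}} + \frac{Y}{814} = \frac{-37 - 53}{57} - \frac{112475}{5453 \cdot 814} = \left(-90\right) \frac{1}{57} - \frac{10225}{403522} = - \frac{30}{19} - \frac{10225}{403522} = - \frac{647365}{403522}$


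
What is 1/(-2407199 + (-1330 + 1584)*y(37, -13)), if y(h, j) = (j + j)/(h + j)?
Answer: -6/14444845 ≈ -4.1537e-7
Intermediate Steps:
y(h, j) = 2*j/(h + j) (y(h, j) = (2*j)/(h + j) = 2*j/(h + j))
1/(-2407199 + (-1330 + 1584)*y(37, -13)) = 1/(-2407199 + (-1330 + 1584)*(2*(-13)/(37 - 13))) = 1/(-2407199 + 254*(2*(-13)/24)) = 1/(-2407199 + 254*(2*(-13)*(1/24))) = 1/(-2407199 + 254*(-13/12)) = 1/(-2407199 - 1651/6) = 1/(-14444845/6) = -6/14444845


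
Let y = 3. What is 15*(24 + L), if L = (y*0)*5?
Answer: 360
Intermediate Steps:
L = 0 (L = (3*0)*5 = 0*5 = 0)
15*(24 + L) = 15*(24 + 0) = 15*24 = 360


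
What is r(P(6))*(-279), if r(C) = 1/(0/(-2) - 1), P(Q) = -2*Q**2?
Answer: 279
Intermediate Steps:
r(C) = -1 (r(C) = 1/(0*(-1/2) - 1) = 1/(0 - 1) = 1/(-1) = -1)
r(P(6))*(-279) = -1*(-279) = 279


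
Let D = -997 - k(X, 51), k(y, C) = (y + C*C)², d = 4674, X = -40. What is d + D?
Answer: -6555044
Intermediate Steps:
k(y, C) = (y + C²)²
D = -6559718 (D = -997 - (-40 + 51²)² = -997 - (-40 + 2601)² = -997 - 1*2561² = -997 - 1*6558721 = -997 - 6558721 = -6559718)
d + D = 4674 - 6559718 = -6555044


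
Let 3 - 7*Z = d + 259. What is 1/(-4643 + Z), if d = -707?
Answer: -7/32050 ≈ -0.00021841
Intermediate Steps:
Z = 451/7 (Z = 3/7 - (-707 + 259)/7 = 3/7 - ⅐*(-448) = 3/7 + 64 = 451/7 ≈ 64.429)
1/(-4643 + Z) = 1/(-4643 + 451/7) = 1/(-32050/7) = -7/32050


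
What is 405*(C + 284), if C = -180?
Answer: 42120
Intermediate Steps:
405*(C + 284) = 405*(-180 + 284) = 405*104 = 42120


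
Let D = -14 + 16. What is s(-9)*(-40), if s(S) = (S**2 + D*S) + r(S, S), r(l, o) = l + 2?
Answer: -2240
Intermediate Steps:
D = 2
r(l, o) = 2 + l
s(S) = 2 + S**2 + 3*S (s(S) = (S**2 + 2*S) + (2 + S) = 2 + S**2 + 3*S)
s(-9)*(-40) = (2 + (-9)**2 + 3*(-9))*(-40) = (2 + 81 - 27)*(-40) = 56*(-40) = -2240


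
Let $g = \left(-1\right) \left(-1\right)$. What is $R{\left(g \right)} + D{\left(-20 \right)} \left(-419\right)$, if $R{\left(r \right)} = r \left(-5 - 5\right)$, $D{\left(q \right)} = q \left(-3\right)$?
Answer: $-25150$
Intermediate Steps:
$g = 1$
$D{\left(q \right)} = - 3 q$
$R{\left(r \right)} = - 10 r$ ($R{\left(r \right)} = r \left(-10\right) = - 10 r$)
$R{\left(g \right)} + D{\left(-20 \right)} \left(-419\right) = \left(-10\right) 1 + \left(-3\right) \left(-20\right) \left(-419\right) = -10 + 60 \left(-419\right) = -10 - 25140 = -25150$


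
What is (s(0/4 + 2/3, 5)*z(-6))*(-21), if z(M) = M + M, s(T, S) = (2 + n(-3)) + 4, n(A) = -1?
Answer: 1260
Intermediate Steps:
s(T, S) = 5 (s(T, S) = (2 - 1) + 4 = 1 + 4 = 5)
z(M) = 2*M
(s(0/4 + 2/3, 5)*z(-6))*(-21) = (5*(2*(-6)))*(-21) = (5*(-12))*(-21) = -60*(-21) = 1260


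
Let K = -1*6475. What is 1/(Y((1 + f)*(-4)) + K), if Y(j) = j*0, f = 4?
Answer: -1/6475 ≈ -0.00015444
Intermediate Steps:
K = -6475
Y(j) = 0
1/(Y((1 + f)*(-4)) + K) = 1/(0 - 6475) = 1/(-6475) = -1/6475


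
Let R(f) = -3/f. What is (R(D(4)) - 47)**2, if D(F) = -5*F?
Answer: 877969/400 ≈ 2194.9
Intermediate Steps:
(R(D(4)) - 47)**2 = (-3/((-5*4)) - 47)**2 = (-3/(-20) - 47)**2 = (-3*(-1/20) - 47)**2 = (3/20 - 47)**2 = (-937/20)**2 = 877969/400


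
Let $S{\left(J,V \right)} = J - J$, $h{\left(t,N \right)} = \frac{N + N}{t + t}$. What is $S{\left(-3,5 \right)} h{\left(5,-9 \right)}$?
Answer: $0$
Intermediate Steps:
$h{\left(t,N \right)} = \frac{N}{t}$ ($h{\left(t,N \right)} = \frac{2 N}{2 t} = 2 N \frac{1}{2 t} = \frac{N}{t}$)
$S{\left(J,V \right)} = 0$
$S{\left(-3,5 \right)} h{\left(5,-9 \right)} = 0 \left(- \frac{9}{5}\right) = 0$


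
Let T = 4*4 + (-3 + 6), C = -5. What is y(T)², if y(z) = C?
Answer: 25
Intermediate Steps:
T = 19 (T = 16 + 3 = 19)
y(z) = -5
y(T)² = (-5)² = 25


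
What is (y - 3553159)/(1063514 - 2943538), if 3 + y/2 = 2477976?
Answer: -1402787/1880024 ≈ -0.74615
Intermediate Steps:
y = 4955946 (y = -6 + 2*2477976 = -6 + 4955952 = 4955946)
(y - 3553159)/(1063514 - 2943538) = (4955946 - 3553159)/(1063514 - 2943538) = 1402787/(-1880024) = 1402787*(-1/1880024) = -1402787/1880024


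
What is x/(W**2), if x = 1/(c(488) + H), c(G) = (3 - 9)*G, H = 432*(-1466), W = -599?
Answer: -1/228283548240 ≈ -4.3805e-12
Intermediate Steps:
H = -633312
c(G) = -6*G
x = -1/636240 (x = 1/(-6*488 - 633312) = 1/(-2928 - 633312) = 1/(-636240) = -1/636240 ≈ -1.5717e-6)
x/(W**2) = -1/(636240*((-599)**2)) = -1/636240/358801 = -1/636240*1/358801 = -1/228283548240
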